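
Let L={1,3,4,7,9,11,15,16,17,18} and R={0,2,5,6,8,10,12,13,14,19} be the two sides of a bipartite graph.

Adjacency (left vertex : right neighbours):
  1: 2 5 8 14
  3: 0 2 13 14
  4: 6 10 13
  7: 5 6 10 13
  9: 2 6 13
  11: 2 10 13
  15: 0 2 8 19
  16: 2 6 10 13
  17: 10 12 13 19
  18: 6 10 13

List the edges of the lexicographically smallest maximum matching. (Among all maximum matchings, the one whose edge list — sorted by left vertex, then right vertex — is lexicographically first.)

Lex-smallest maximum matching: {(1,8), (3,0), (4,6), (7,5), (9,2), (11,10), (15,19), (16,13), (17,12)}

|M| = 9 (so the lex-smallest maximum matching has 9 edges)
process left vertices in ascending order; for each, take the smallest-labelled available neighbour that still permits 9 edges overall, or leave it unmatched if none does
lex-smallest matching: {1-8, 3-0, 4-6, 7-5, 9-2, 11-10, 15-19, 16-13, 17-12}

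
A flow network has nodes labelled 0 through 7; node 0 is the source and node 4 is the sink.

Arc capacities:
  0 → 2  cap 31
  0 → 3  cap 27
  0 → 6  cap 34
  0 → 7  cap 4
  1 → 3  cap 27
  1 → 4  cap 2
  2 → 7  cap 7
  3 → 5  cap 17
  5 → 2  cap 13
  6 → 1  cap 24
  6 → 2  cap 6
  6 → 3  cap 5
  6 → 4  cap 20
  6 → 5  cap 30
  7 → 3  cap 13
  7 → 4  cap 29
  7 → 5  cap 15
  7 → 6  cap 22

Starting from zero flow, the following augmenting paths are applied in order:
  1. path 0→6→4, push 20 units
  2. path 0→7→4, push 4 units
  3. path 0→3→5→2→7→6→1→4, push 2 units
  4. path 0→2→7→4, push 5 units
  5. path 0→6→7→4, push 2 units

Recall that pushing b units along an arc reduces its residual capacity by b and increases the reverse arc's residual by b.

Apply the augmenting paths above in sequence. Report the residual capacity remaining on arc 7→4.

Residual capacity of (7,4): 18

after path 1 (0→6→4, push 20): res(7,4)=29
after path 2 (0→7→4, push 4): res(7,4)=25
after path 3 (0→3→5→2→7→6→1→4, push 2): res(7,4)=25
after path 4 (0→2→7→4, push 5): res(7,4)=20
after path 5 (0→6→7→4, push 2): res(7,4)=18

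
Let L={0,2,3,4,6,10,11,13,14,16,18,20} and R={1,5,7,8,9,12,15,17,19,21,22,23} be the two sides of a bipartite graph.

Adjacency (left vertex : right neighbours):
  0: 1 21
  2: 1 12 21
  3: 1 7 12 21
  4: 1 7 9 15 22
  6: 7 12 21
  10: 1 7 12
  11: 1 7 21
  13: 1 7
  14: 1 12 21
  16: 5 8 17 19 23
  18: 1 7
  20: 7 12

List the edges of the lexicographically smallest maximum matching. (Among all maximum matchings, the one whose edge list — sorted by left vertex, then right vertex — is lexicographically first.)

|M| = 6 (so the lex-smallest maximum matching has 6 edges)
process left vertices in ascending order; for each, take the smallest-labelled available neighbour that still permits 6 edges overall, or leave it unmatched if none does
lex-smallest matching: {0-1, 2-12, 3-7, 4-9, 6-21, 16-5}

Lex-smallest maximum matching: {(0,1), (2,12), (3,7), (4,9), (6,21), (16,5)}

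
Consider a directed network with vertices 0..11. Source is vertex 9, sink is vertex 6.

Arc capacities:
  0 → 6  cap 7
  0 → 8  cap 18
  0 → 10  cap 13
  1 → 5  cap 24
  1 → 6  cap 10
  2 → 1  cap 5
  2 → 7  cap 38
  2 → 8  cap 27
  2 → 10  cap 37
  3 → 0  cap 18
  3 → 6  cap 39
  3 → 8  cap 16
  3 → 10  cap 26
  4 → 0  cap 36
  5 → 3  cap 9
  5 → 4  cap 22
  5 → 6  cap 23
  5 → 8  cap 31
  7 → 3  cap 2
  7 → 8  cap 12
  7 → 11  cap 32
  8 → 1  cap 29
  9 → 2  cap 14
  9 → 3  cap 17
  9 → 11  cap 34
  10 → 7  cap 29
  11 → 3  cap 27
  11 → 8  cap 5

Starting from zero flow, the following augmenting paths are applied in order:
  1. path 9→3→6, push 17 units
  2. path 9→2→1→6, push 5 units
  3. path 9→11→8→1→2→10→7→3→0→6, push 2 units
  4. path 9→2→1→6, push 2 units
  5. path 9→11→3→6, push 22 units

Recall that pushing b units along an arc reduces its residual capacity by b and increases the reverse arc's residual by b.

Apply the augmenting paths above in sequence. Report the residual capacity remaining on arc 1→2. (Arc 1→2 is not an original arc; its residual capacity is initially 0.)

after path 1 (9→3→6, push 17): res(1,2)=0
after path 2 (9→2→1→6, push 5): res(1,2)=5
after path 3 (9→11→8→1→2→10→7→3→0→6, push 2): res(1,2)=3
after path 4 (9→2→1→6, push 2): res(1,2)=5
after path 5 (9→11→3→6, push 22): res(1,2)=5

Residual capacity of (1,2): 5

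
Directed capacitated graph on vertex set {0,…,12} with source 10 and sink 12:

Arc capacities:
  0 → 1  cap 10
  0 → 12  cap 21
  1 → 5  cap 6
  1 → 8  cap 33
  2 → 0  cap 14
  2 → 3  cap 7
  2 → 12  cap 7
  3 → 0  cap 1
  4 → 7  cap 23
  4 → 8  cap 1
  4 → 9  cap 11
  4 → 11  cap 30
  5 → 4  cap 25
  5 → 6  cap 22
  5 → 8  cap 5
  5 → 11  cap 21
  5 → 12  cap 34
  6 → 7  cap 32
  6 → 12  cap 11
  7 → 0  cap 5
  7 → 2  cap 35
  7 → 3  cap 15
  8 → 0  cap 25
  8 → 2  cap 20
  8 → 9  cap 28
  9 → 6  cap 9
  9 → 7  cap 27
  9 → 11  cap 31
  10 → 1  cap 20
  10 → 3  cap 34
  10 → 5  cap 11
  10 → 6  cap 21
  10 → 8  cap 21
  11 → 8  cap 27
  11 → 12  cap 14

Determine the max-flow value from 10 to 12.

augment #1: 10→5→12 bottleneck 11, total now 11
augment #2: 10→6→12 bottleneck 11, total now 22
augment #3: 10→1→5→12 bottleneck 6, total now 28
augment #4: 10→3→0→12 bottleneck 1, total now 29
augment #5: 10→8→0→12 bottleneck 20, total now 49
augment #6: 10→8→2→12 bottleneck 1, total now 50
augment #7: 10→1→8→2→12 bottleneck 6, total now 56
augment #8: 10→1→8→9→11→12 bottleneck 8, total now 64
augment #9: 10→6→7→0→8→9→11→12 bottleneck 5, total now 69
augment #10: 10→6→7→2→8→9→11→12 bottleneck 1, total now 70

Maximum flow value: 70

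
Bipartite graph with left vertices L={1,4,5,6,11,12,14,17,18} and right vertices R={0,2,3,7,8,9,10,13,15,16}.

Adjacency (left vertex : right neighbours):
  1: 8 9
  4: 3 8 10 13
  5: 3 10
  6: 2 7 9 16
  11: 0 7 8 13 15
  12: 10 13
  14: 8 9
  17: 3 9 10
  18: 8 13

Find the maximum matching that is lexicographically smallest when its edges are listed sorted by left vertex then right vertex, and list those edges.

Lex-smallest maximum matching: {(1,8), (4,3), (5,10), (6,2), (11,0), (12,13), (14,9)}

|M| = 7 (so the lex-smallest maximum matching has 7 edges)
process left vertices in ascending order; for each, take the smallest-labelled available neighbour that still permits 7 edges overall, or leave it unmatched if none does
lex-smallest matching: {1-8, 4-3, 5-10, 6-2, 11-0, 12-13, 14-9}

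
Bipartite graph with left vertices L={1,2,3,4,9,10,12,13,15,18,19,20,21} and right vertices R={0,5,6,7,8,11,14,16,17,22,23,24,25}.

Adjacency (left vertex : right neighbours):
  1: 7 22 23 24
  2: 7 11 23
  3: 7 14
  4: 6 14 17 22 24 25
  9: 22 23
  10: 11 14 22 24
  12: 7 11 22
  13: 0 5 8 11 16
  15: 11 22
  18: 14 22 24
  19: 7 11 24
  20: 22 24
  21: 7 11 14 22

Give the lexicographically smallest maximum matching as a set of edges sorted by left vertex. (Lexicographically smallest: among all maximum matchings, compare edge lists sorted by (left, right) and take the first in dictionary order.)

Lex-smallest maximum matching: {(1,7), (2,11), (3,14), (4,6), (9,23), (10,22), (13,0), (18,24)}

|M| = 8 (so the lex-smallest maximum matching has 8 edges)
process left vertices in ascending order; for each, take the smallest-labelled available neighbour that still permits 8 edges overall, or leave it unmatched if none does
lex-smallest matching: {1-7, 2-11, 3-14, 4-6, 9-23, 10-22, 13-0, 18-24}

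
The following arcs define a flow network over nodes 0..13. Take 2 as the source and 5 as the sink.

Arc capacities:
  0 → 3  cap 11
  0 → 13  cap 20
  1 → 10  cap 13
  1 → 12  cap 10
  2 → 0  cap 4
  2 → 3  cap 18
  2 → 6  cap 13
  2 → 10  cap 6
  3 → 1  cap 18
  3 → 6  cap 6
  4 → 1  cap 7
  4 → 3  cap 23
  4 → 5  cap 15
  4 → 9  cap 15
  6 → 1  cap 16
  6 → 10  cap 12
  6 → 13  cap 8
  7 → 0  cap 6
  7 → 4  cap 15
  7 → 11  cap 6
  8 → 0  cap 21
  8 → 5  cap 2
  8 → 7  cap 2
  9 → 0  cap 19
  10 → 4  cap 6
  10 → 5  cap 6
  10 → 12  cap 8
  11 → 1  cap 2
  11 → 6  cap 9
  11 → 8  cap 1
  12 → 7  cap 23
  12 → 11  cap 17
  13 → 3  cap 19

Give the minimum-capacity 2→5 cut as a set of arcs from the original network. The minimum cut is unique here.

Min-cut arcs: {(4,5), (10,5), (11,8)} (total capacity 22)

augment #1: 2→10→5 push 6
augment #2: 2→6→10→4→5 push 6
augment #3: 2→3→1→12→7→4→5 push 9
augment #4: 2→3→1→12→11→8→5 push 1
max flow = 22; residual-reachable set from 2 gives S-side
cut edges (S→T): {(4,5), (10,5), (11,8)} total cap 22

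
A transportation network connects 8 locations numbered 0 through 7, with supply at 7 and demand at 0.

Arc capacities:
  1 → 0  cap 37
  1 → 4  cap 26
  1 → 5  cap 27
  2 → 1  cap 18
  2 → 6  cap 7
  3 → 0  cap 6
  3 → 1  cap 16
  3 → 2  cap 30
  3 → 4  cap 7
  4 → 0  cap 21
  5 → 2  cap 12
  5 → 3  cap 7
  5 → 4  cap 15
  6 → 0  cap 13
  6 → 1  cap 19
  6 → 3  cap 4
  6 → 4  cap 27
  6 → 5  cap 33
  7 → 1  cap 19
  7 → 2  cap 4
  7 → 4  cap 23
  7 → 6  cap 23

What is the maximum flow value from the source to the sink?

augment #1: 7→1→0 bottleneck 19, total now 19
augment #2: 7→4→0 bottleneck 21, total now 40
augment #3: 7→6→0 bottleneck 13, total now 53
augment #4: 7→2→1→0 bottleneck 4, total now 57
augment #5: 7→6→1→0 bottleneck 10, total now 67

Maximum flow value: 67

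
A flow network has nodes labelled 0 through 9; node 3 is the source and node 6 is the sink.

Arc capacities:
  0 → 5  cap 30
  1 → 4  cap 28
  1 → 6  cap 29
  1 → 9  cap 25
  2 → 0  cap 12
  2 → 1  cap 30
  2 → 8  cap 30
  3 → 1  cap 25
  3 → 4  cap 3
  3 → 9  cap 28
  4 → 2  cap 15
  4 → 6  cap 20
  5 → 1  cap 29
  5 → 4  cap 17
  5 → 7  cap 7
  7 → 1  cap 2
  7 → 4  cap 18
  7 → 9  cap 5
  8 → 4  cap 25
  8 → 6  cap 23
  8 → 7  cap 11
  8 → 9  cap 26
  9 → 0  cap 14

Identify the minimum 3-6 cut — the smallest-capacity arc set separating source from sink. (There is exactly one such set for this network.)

Min-cut arcs: {(3,1), (3,4), (9,0)} (total capacity 42)

augment #1: 3→1→6 push 25
augment #2: 3→4→6 push 3
augment #3: 3→9→0→5→1→6 push 4
augment #4: 3→9→0→5→4→6 push 10
max flow = 42; residual-reachable set from 3 gives S-side
cut edges (S→T): {(3,1), (3,4), (9,0)} total cap 42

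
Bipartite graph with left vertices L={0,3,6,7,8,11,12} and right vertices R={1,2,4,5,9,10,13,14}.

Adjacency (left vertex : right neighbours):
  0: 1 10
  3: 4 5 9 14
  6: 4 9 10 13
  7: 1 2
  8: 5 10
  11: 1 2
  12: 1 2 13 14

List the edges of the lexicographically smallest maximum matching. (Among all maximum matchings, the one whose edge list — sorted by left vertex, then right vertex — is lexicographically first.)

|M| = 7 (so the lex-smallest maximum matching has 7 edges)
process left vertices in ascending order; for each, take the smallest-labelled available neighbour that still permits 7 edges overall, or leave it unmatched if none does
lex-smallest matching: {0-10, 3-4, 6-9, 7-1, 8-5, 11-2, 12-13}

Lex-smallest maximum matching: {(0,10), (3,4), (6,9), (7,1), (8,5), (11,2), (12,13)}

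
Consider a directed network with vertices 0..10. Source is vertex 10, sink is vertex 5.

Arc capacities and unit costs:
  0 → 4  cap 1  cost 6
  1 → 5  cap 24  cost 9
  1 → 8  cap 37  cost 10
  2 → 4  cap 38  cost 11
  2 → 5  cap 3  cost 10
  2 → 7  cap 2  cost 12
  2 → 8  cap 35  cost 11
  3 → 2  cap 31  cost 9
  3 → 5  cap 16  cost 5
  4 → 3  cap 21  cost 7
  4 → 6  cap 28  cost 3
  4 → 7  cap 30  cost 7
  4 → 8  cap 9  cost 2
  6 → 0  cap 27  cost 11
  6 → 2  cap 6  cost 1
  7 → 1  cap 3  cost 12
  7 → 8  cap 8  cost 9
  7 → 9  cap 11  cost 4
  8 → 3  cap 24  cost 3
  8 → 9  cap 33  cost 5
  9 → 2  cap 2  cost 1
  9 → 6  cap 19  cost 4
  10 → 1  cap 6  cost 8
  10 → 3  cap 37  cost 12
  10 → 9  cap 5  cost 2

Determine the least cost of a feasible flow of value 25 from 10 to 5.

shortest-cost path #1: 10→9→2→5 push 2 @ unit cost 13 (adds 26)
shortest-cost path #2: 10→1→5 push 6 @ unit cost 17 (adds 102)
shortest-cost path #3: 10→3→5 push 16 @ unit cost 17 (adds 272)
shortest-cost path #4: 10→9→6→2→5 push 1 @ unit cost 17 (adds 17)
total cost = 417

Minimum cost for 25 units: 417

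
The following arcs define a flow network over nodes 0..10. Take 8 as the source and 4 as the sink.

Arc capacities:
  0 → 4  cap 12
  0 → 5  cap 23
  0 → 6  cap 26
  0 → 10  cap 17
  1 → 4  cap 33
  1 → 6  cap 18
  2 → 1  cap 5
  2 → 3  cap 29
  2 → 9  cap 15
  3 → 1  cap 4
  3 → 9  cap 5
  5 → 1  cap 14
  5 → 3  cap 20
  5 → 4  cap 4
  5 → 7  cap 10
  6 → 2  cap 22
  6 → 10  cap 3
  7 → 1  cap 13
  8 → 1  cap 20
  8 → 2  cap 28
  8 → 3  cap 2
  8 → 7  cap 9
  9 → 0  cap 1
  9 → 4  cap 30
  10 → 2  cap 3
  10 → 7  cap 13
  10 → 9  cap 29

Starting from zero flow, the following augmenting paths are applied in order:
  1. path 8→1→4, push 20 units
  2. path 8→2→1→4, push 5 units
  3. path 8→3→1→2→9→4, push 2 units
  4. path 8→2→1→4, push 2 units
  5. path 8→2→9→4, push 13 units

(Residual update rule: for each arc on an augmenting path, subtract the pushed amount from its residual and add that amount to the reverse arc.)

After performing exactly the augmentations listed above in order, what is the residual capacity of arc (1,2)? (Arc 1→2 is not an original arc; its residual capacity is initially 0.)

after path 1 (8→1→4, push 20): res(1,2)=0
after path 2 (8→2→1→4, push 5): res(1,2)=5
after path 3 (8→3→1→2→9→4, push 2): res(1,2)=3
after path 4 (8→2→1→4, push 2): res(1,2)=5
after path 5 (8→2→9→4, push 13): res(1,2)=5

Residual capacity of (1,2): 5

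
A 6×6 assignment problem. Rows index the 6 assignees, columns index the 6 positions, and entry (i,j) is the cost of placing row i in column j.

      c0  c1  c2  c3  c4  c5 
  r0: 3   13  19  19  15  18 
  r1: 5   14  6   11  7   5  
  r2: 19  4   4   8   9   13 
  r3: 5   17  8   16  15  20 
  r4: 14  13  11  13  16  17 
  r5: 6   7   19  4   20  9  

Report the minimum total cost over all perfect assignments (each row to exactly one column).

Minimum assignment cost: 40

optimal assignment: row0→col0 (cost 3), row1→col5 (cost 5), row2→col1 (cost 4), row3→col2 (cost 8), row4→col4 (cost 16), row5→col3 (cost 4)
total = 3 + 5 + 4 + 8 + 16 + 4 = 40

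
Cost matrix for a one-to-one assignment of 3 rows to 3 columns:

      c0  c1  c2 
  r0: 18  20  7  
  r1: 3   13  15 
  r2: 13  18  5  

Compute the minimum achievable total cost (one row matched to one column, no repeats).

Minimum assignment cost: 28

one of 2 optimal assignments: row0→col1 (cost 20), row1→col0 (cost 3), row2→col2 (cost 5)
total = 20 + 3 + 5 = 28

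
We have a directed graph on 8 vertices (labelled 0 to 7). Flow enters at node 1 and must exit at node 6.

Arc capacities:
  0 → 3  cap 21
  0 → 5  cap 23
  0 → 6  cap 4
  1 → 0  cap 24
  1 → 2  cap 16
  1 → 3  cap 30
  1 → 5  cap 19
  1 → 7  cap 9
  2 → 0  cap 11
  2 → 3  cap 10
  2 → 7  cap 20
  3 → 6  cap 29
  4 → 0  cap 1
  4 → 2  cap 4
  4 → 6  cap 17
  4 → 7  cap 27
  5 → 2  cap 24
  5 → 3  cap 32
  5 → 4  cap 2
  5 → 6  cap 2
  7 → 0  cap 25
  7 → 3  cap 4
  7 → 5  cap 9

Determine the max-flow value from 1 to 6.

augment #1: 1→0→6 bottleneck 4, total now 4
augment #2: 1→3→6 bottleneck 29, total now 33
augment #3: 1→5→6 bottleneck 2, total now 35
augment #4: 1→5→4→6 bottleneck 2, total now 37

Maximum flow value: 37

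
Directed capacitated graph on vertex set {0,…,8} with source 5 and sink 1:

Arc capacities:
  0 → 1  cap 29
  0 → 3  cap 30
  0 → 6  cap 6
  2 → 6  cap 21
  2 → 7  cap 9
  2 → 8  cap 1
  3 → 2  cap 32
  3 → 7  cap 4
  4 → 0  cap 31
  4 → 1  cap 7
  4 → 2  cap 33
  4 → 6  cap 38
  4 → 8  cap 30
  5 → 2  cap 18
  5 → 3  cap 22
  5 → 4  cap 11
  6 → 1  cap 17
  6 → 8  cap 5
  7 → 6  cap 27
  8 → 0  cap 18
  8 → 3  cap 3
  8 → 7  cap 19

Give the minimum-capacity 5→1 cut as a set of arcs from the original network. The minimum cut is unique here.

augment #1: 5→4→1 push 7
augment #2: 5→2→6→1 push 17
augment #3: 5→4→0→1 push 4
augment #4: 5→2→8→0→1 push 1
augment #5: 5→3→2→6→8→0→1 push 4
augment #6: 5→3→7→6→8→0→1 push 1
max flow = 34; residual-reachable set from 5 gives S-side
cut edges (S→T): {(2,8), (5,4), (6,1), (6,8)} total cap 34

Min-cut arcs: {(2,8), (5,4), (6,1), (6,8)} (total capacity 34)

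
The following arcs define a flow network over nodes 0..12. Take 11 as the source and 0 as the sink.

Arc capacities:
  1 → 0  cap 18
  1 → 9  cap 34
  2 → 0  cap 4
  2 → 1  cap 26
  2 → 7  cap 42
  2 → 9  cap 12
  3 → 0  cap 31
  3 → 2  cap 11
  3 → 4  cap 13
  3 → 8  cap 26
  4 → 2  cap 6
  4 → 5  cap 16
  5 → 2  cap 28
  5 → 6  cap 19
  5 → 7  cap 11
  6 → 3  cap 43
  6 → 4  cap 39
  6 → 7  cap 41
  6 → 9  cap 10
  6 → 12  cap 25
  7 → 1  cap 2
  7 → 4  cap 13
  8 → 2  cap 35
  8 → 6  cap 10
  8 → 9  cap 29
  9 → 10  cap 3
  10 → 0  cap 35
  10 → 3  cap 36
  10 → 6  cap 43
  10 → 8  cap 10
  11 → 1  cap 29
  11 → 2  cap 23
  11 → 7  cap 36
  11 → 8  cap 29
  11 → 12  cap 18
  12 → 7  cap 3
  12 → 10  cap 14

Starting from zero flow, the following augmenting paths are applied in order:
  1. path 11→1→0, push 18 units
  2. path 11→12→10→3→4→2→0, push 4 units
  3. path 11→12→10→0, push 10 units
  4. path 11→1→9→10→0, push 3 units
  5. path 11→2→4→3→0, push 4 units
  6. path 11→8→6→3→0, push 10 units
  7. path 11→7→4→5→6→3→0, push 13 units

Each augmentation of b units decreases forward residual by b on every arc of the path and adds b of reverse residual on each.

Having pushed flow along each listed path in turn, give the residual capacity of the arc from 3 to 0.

after path 1 (11→1→0, push 18): res(3,0)=31
after path 2 (11→12→10→3→4→2→0, push 4): res(3,0)=31
after path 3 (11→12→10→0, push 10): res(3,0)=31
after path 4 (11→1→9→10→0, push 3): res(3,0)=31
after path 5 (11→2→4→3→0, push 4): res(3,0)=27
after path 6 (11→8→6→3→0, push 10): res(3,0)=17
after path 7 (11→7→4→5→6→3→0, push 13): res(3,0)=4

Residual capacity of (3,0): 4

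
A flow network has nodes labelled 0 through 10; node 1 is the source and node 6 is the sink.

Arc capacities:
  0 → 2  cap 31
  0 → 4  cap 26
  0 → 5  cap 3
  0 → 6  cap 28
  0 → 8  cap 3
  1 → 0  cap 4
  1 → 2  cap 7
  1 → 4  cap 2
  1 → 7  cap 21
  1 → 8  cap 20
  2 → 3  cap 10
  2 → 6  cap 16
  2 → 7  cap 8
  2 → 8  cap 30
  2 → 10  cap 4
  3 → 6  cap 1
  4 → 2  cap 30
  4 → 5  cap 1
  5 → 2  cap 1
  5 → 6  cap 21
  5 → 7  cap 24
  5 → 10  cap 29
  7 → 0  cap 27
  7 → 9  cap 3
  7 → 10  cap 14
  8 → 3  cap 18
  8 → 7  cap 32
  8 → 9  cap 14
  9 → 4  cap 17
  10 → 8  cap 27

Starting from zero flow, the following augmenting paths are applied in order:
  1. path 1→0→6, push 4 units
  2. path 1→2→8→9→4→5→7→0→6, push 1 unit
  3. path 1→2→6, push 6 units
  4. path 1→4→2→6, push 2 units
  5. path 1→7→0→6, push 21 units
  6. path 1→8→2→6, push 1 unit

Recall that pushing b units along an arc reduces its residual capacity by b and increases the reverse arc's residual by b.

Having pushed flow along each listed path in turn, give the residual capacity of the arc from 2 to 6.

after path 1 (1→0→6, push 4): res(2,6)=16
after path 2 (1→2→8→9→4→5→7→0→6, push 1): res(2,6)=16
after path 3 (1→2→6, push 6): res(2,6)=10
after path 4 (1→4→2→6, push 2): res(2,6)=8
after path 5 (1→7→0→6, push 21): res(2,6)=8
after path 6 (1→8→2→6, push 1): res(2,6)=7

Residual capacity of (2,6): 7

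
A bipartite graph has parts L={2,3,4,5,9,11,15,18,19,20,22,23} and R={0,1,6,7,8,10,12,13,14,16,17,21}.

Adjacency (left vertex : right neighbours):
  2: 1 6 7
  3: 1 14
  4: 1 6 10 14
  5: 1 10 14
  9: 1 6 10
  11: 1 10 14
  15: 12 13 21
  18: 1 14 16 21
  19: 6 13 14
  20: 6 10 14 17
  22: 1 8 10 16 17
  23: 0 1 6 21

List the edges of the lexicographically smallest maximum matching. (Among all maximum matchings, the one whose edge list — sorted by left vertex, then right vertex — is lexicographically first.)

|M| = 11 (so the lex-smallest maximum matching has 11 edges)
process left vertices in ascending order; for each, take the smallest-labelled available neighbour that still permits 11 edges overall, or leave it unmatched if none does
lex-smallest matching: {2-7, 3-1, 4-6, 5-10, 11-14, 15-12, 18-16, 19-13, 20-17, 22-8, 23-0}

Lex-smallest maximum matching: {(2,7), (3,1), (4,6), (5,10), (11,14), (15,12), (18,16), (19,13), (20,17), (22,8), (23,0)}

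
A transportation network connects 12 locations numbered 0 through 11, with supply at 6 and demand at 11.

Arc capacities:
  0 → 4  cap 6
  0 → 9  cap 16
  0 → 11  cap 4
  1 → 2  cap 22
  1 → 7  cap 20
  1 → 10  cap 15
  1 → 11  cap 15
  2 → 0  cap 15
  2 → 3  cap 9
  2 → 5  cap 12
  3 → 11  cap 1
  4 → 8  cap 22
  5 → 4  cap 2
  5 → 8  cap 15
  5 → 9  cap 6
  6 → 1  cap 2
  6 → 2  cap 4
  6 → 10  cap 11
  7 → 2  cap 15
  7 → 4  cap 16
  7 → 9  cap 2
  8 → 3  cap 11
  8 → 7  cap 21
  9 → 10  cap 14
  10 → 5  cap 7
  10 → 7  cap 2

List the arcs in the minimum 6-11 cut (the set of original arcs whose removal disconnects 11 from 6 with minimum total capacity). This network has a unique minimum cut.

augment #1: 6→1→11 push 2
augment #2: 6→2→0→11 push 4
augment #3: 6→10→5→8→3→11 push 1
max flow = 7; residual-reachable set from 6 gives S-side
cut edges (S→T): {(0,11), (3,11), (6,1)} total cap 7

Min-cut arcs: {(0,11), (3,11), (6,1)} (total capacity 7)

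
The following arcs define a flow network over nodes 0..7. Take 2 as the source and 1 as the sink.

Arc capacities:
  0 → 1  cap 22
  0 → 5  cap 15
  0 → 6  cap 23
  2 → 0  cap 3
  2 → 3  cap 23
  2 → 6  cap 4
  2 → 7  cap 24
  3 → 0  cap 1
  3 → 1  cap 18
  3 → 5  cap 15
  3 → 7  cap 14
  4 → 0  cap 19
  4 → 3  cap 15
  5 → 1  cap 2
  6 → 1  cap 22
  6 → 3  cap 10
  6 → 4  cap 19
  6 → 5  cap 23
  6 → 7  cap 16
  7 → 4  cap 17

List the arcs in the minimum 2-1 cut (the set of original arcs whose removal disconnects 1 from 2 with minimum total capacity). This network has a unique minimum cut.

Min-cut arcs: {(2,0), (2,6), (3,0), (3,1), (5,1), (7,4)} (total capacity 45)

augment #1: 2→0→1 push 3
augment #2: 2→3→1 push 18
augment #3: 2→6→1 push 4
augment #4: 2→3→0→1 push 1
augment #5: 2→3→5→1 push 2
augment #6: 2→7→4→0→1 push 17
max flow = 45; residual-reachable set from 2 gives S-side
cut edges (S→T): {(2,0), (2,6), (3,0), (3,1), (5,1), (7,4)} total cap 45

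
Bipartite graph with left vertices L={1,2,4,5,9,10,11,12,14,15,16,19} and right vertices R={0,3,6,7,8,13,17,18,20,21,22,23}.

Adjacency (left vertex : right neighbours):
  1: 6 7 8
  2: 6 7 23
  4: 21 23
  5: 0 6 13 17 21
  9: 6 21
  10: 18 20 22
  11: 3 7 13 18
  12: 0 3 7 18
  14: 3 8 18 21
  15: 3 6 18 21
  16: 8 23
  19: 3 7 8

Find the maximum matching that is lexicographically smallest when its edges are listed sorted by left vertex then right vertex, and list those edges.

Lex-smallest maximum matching: {(1,6), (2,7), (4,21), (5,17), (10,20), (11,13), (12,0), (14,3), (15,18), (16,23), (19,8)}

|M| = 11 (so the lex-smallest maximum matching has 11 edges)
process left vertices in ascending order; for each, take the smallest-labelled available neighbour that still permits 11 edges overall, or leave it unmatched if none does
lex-smallest matching: {1-6, 2-7, 4-21, 5-17, 10-20, 11-13, 12-0, 14-3, 15-18, 16-23, 19-8}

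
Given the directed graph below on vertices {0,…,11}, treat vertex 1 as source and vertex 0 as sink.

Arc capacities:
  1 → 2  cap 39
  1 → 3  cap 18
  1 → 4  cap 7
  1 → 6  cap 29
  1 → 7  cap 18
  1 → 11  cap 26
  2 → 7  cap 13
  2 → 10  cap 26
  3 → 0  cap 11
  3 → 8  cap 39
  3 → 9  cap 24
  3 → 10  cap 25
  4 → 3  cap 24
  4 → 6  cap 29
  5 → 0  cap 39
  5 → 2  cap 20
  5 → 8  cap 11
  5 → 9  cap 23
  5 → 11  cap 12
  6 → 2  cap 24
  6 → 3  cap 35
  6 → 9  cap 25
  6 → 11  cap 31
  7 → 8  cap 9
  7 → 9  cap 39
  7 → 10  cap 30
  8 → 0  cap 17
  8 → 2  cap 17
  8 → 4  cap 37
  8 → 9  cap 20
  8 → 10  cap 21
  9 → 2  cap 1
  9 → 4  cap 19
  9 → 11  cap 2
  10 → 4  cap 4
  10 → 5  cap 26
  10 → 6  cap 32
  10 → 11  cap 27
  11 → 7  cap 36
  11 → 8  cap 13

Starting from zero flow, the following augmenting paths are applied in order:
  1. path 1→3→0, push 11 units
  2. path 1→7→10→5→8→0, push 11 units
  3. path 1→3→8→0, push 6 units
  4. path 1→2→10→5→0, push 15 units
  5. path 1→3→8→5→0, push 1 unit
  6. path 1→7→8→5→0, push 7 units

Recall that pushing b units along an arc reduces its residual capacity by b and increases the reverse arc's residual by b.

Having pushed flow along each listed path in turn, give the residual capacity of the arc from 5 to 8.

Residual capacity of (5,8): 8

after path 1 (1→3→0, push 11): res(5,8)=11
after path 2 (1→7→10→5→8→0, push 11): res(5,8)=0
after path 3 (1→3→8→0, push 6): res(5,8)=0
after path 4 (1→2→10→5→0, push 15): res(5,8)=0
after path 5 (1→3→8→5→0, push 1): res(5,8)=1
after path 6 (1→7→8→5→0, push 7): res(5,8)=8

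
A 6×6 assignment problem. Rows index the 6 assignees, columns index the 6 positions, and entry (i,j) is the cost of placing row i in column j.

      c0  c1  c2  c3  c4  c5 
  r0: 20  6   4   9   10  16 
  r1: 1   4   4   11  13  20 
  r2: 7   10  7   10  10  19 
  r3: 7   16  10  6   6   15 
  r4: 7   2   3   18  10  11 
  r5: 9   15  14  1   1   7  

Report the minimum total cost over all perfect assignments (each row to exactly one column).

Minimum assignment cost: 30

one of 2 optimal assignments: row0→col2 (cost 4), row1→col0 (cost 1), row2→col3 (cost 10), row3→col4 (cost 6), row4→col1 (cost 2), row5→col5 (cost 7)
total = 4 + 1 + 10 + 6 + 2 + 7 = 30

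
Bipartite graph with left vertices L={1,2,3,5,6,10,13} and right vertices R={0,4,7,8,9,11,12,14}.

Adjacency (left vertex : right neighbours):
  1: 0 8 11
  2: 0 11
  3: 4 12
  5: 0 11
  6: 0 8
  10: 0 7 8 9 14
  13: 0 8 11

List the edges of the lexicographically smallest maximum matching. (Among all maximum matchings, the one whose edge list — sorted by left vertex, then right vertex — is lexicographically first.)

|M| = 5 (so the lex-smallest maximum matching has 5 edges)
process left vertices in ascending order; for each, take the smallest-labelled available neighbour that still permits 5 edges overall, or leave it unmatched if none does
lex-smallest matching: {1-0, 2-11, 3-4, 6-8, 10-7}

Lex-smallest maximum matching: {(1,0), (2,11), (3,4), (6,8), (10,7)}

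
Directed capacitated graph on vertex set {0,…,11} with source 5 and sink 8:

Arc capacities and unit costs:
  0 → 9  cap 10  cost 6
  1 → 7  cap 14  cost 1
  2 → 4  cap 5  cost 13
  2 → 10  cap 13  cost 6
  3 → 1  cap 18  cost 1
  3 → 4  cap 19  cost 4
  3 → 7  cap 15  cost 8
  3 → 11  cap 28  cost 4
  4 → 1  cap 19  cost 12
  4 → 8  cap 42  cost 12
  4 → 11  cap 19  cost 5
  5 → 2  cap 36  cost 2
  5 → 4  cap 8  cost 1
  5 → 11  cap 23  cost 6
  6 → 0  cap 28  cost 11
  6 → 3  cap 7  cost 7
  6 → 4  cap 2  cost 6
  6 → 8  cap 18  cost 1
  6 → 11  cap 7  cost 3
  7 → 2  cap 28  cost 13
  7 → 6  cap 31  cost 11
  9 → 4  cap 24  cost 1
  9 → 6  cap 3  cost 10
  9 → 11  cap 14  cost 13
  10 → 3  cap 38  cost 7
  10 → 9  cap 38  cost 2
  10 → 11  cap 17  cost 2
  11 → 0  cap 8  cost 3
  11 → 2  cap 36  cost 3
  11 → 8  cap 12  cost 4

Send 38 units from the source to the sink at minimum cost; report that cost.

shortest-cost path #1: 5→11→8 push 12 @ unit cost 10 (adds 120)
shortest-cost path #2: 5→4→8 push 8 @ unit cost 13 (adds 104)
shortest-cost path #3: 5→2→10→9→6→8 push 3 @ unit cost 21 (adds 63)
shortest-cost path #4: 5→2→10→9→4→8 push 10 @ unit cost 23 (adds 230)
shortest-cost path #5: 5→2→4→8 push 5 @ unit cost 27 (adds 135)
total cost = 652

Minimum cost for 38 units: 652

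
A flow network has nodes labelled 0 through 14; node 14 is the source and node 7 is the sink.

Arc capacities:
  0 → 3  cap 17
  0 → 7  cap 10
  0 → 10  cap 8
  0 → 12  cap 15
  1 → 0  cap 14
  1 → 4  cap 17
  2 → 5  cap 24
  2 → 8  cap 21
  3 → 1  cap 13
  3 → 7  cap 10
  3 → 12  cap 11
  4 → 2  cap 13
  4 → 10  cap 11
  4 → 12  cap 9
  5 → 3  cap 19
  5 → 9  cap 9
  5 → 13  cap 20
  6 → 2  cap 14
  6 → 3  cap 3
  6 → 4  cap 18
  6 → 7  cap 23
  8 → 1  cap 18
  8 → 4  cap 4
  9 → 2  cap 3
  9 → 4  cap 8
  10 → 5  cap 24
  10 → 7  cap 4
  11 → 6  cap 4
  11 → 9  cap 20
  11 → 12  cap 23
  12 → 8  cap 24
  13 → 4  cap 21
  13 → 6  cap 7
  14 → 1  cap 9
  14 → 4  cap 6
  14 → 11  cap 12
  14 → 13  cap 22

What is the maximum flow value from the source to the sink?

augment #1: 14→1→0→7 bottleneck 9, total now 9
augment #2: 14→4→10→7 bottleneck 4, total now 13
augment #3: 14→11→6→7 bottleneck 4, total now 17
augment #4: 14→13→6→7 bottleneck 7, total now 24
augment #5: 14→4→2→5→3→7 bottleneck 2, total now 26
augment #6: 14→11→9→2→5→3→7 bottleneck 3, total now 29
augment #7: 14→11→12→8→1→0→7 bottleneck 1, total now 30
augment #8: 14→13→4→2→5→3→7 bottleneck 5, total now 35

Maximum flow value: 35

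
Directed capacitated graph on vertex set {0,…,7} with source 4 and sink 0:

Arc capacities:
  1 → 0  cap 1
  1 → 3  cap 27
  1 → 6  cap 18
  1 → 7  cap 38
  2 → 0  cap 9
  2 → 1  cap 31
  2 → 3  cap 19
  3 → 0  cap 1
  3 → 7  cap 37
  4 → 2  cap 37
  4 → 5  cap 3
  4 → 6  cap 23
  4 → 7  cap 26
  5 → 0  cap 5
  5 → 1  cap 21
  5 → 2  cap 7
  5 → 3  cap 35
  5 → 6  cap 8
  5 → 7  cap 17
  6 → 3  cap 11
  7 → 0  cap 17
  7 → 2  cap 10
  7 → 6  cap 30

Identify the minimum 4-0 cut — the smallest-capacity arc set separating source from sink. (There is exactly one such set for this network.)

augment #1: 4→2→0 push 9
augment #2: 4→5→0 push 3
augment #3: 4→7→0 push 17
augment #4: 4→2→1→0 push 1
augment #5: 4→2→3→0 push 1
max flow = 31; residual-reachable set from 4 gives S-side
cut edges (S→T): {(1,0), (2,0), (3,0), (4,5), (7,0)} total cap 31

Min-cut arcs: {(1,0), (2,0), (3,0), (4,5), (7,0)} (total capacity 31)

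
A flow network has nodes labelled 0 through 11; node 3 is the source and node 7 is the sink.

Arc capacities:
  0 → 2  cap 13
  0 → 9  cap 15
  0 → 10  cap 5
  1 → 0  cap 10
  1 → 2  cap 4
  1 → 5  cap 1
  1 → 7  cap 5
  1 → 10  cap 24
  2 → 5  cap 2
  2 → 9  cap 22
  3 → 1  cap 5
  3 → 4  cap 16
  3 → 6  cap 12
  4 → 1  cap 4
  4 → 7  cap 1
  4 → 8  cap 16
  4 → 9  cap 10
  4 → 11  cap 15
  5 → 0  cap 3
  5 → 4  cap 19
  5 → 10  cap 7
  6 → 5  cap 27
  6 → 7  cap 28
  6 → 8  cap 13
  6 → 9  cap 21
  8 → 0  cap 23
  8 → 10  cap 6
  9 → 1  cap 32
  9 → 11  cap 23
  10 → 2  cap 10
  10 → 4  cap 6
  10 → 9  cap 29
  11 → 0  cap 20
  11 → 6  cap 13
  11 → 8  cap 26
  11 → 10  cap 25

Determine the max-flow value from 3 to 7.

Maximum flow value: 31

augment #1: 3→1→7 bottleneck 5, total now 5
augment #2: 3→4→7 bottleneck 1, total now 6
augment #3: 3→6→7 bottleneck 12, total now 18
augment #4: 3→4→11→6→7 bottleneck 13, total now 31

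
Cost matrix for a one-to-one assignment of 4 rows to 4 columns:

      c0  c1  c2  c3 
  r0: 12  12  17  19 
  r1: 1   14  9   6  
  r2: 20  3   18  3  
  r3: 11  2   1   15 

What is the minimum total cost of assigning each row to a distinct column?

optimal assignment: row0→col1 (cost 12), row1→col0 (cost 1), row2→col3 (cost 3), row3→col2 (cost 1)
total = 12 + 1 + 3 + 1 = 17

Minimum assignment cost: 17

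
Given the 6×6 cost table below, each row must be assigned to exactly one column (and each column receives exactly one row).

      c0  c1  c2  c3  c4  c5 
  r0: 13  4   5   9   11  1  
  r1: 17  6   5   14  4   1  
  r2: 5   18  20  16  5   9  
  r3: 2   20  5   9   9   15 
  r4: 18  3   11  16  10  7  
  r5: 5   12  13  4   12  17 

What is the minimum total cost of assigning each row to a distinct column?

Minimum assignment cost: 20

one of 2 optimal assignments: row0→col2 (cost 5), row1→col5 (cost 1), row2→col4 (cost 5), row3→col0 (cost 2), row4→col1 (cost 3), row5→col3 (cost 4)
total = 5 + 1 + 5 + 2 + 3 + 4 = 20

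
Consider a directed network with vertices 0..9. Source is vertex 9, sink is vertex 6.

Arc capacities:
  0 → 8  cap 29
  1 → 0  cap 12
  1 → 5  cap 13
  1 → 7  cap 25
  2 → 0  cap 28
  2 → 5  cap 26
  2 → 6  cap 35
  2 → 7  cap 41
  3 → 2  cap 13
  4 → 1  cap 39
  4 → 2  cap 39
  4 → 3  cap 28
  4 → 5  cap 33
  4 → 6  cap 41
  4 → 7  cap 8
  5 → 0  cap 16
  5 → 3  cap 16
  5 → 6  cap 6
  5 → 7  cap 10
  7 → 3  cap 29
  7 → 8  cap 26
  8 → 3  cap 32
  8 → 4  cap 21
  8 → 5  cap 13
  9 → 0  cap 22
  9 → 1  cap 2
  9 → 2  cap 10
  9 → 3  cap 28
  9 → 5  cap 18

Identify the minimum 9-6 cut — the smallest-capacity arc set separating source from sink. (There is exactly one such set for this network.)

Min-cut arcs: {(3,2), (5,6), (8,4), (9,2)} (total capacity 50)

augment #1: 9→2→6 push 10
augment #2: 9→5→6 push 6
augment #3: 9→3→2→6 push 13
augment #4: 9→0→8→4→6 push 21
max flow = 50; residual-reachable set from 9 gives S-side
cut edges (S→T): {(3,2), (5,6), (8,4), (9,2)} total cap 50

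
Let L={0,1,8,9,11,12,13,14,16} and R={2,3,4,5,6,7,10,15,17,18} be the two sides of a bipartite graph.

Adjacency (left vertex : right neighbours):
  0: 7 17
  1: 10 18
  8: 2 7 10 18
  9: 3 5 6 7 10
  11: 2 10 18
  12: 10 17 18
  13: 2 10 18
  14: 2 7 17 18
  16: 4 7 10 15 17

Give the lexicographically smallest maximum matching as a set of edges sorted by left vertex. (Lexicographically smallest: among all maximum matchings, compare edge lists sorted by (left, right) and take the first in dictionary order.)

|M| = 7 (so the lex-smallest maximum matching has 7 edges)
process left vertices in ascending order; for each, take the smallest-labelled available neighbour that still permits 7 edges overall, or leave it unmatched if none does
lex-smallest matching: {0-7, 1-10, 8-2, 9-3, 11-18, 12-17, 16-4}

Lex-smallest maximum matching: {(0,7), (1,10), (8,2), (9,3), (11,18), (12,17), (16,4)}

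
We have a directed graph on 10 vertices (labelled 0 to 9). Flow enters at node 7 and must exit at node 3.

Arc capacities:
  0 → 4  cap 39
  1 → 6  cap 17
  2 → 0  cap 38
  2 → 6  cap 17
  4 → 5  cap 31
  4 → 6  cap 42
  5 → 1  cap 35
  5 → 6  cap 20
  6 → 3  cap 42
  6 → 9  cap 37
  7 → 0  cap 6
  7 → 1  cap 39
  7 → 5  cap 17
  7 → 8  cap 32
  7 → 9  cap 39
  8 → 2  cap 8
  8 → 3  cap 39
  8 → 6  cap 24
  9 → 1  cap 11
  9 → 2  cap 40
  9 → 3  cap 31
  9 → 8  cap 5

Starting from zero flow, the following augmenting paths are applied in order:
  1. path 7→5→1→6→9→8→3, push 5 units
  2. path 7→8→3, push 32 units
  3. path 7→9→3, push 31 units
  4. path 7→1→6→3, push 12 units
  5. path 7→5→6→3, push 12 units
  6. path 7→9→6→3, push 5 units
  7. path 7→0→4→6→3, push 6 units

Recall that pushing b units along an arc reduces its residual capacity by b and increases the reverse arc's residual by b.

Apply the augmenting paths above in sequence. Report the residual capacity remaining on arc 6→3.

after path 1 (7→5→1→6→9→8→3, push 5): res(6,3)=42
after path 2 (7→8→3, push 32): res(6,3)=42
after path 3 (7→9→3, push 31): res(6,3)=42
after path 4 (7→1→6→3, push 12): res(6,3)=30
after path 5 (7→5→6→3, push 12): res(6,3)=18
after path 6 (7→9→6→3, push 5): res(6,3)=13
after path 7 (7→0→4→6→3, push 6): res(6,3)=7

Residual capacity of (6,3): 7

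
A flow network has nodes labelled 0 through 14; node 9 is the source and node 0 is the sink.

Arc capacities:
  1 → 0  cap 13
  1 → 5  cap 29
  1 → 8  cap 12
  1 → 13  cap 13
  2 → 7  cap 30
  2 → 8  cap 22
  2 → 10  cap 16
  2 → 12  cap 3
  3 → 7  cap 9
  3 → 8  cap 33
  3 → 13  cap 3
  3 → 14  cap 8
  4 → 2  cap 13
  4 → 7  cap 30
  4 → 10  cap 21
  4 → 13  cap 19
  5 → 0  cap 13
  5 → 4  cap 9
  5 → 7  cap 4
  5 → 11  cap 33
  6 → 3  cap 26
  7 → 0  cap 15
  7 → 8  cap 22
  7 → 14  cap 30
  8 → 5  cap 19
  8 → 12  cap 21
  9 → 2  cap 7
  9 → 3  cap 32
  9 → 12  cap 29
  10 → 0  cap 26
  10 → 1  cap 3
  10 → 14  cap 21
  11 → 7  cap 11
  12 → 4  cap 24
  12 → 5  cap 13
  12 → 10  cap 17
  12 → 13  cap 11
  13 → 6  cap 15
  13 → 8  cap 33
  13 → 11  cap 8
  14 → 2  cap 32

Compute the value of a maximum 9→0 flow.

augment #1: 9→2→7→0 bottleneck 7, total now 7
augment #2: 9→3→7→0 bottleneck 8, total now 15
augment #3: 9→12→5→0 bottleneck 13, total now 28
augment #4: 9→12→10→0 bottleneck 16, total now 44
augment #5: 9→3→7→2→10→0 bottleneck 1, total now 45
augment #6: 9→3→8→12→10→0 bottleneck 1, total now 46
augment #7: 9→3→14→2→10→0 bottleneck 8, total now 54
augment #8: 9→3→8→5→4→10→1→0 bottleneck 3, total now 57

Maximum flow value: 57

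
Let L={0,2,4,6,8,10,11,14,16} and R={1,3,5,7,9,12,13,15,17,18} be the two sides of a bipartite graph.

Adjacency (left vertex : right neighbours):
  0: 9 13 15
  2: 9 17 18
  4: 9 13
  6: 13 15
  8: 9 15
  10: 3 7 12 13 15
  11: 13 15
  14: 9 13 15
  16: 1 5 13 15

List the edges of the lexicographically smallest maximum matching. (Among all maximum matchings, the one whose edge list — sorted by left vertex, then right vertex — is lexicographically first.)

|M| = 6 (so the lex-smallest maximum matching has 6 edges)
process left vertices in ascending order; for each, take the smallest-labelled available neighbour that still permits 6 edges overall, or leave it unmatched if none does
lex-smallest matching: {0-9, 2-17, 4-13, 6-15, 10-3, 16-1}

Lex-smallest maximum matching: {(0,9), (2,17), (4,13), (6,15), (10,3), (16,1)}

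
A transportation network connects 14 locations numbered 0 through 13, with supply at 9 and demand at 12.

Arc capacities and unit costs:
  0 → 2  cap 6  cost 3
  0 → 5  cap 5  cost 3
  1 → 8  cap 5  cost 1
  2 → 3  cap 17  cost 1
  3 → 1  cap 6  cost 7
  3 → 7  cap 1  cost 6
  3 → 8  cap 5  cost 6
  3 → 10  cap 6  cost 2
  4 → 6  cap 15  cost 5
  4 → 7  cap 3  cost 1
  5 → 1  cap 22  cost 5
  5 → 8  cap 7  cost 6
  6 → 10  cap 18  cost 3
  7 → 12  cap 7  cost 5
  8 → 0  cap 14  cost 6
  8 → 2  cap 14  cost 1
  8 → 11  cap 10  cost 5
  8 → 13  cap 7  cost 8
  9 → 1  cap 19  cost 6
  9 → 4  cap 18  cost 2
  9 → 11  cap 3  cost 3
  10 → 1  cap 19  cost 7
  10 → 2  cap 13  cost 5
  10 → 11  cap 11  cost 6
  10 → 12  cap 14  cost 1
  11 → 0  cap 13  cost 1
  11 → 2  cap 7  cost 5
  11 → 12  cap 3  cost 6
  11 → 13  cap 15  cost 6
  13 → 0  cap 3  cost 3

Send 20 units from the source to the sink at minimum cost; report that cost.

Minimum cost for 20 units: 205

shortest-cost path #1: 9→4→7→12 push 3 @ unit cost 8 (adds 24)
shortest-cost path #2: 9→11→12 push 3 @ unit cost 9 (adds 27)
shortest-cost path #3: 9→4→6→10→12 push 14 @ unit cost 11 (adds 154)
total cost = 205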